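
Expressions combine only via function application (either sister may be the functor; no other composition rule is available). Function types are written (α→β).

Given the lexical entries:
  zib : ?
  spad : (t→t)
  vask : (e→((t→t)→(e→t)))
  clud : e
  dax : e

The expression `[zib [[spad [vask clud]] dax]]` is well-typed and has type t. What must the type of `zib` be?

(t→t)

For [zib [[spad [vask clud]] dax]] to have type t with [[spad [vask clud]] dax] of type t, zib must be the function: zib : (t→t).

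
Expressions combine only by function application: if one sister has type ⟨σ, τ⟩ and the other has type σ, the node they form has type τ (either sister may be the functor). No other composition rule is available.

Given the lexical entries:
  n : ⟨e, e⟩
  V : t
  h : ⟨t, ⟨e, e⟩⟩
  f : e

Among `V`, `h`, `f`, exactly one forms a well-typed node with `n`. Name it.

f

V : t — n needs e; V needs nothing (atomic); neither fits.
h : ⟨t, ⟨e, e⟩⟩ — n needs e; h needs t; neither fits.
f — combines: n : ⟨e, e⟩ takes f : e as argument, giving e.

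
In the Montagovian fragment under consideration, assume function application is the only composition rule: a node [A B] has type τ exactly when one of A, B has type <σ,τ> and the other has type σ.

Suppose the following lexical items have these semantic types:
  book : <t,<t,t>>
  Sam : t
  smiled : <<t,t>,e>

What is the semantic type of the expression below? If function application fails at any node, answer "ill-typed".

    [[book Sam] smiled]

e

[book Sam]: book is <t,<t,t>>, Sam is t; result <t,t>.
[[book Sam] smiled]: smiled is <<t,t>,e>, [book Sam] is <t,t>; result e.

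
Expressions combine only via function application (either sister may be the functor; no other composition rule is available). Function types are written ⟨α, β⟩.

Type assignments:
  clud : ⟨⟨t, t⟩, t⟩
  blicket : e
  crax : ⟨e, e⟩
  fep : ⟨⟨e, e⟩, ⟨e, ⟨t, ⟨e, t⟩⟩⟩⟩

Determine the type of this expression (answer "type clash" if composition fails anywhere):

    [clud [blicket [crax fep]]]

type clash

At [crax fep], fep : ⟨⟨e, e⟩, ⟨e, ⟨t, ⟨e, t⟩⟩⟩⟩ takes crax : ⟨e, e⟩, giving ⟨e, ⟨t, ⟨e, t⟩⟩⟩.
At [blicket [crax fep]], [crax fep] : ⟨e, ⟨t, ⟨e, t⟩⟩⟩ takes blicket : e, giving ⟨t, ⟨e, t⟩⟩.
[clud [blicket [crax fep]]]: ⟨⟨t, t⟩, t⟩ and ⟨t, ⟨e, t⟩⟩ cannot combine by function application — type clash.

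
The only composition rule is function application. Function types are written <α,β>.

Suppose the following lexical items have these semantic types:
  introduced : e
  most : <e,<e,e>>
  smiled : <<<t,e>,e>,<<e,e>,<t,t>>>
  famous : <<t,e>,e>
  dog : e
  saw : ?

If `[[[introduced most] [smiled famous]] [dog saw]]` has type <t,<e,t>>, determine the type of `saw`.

<e,<<t,t>,<t,<e,t>>>>

At [[[introduced most] [smiled famous]] [dog saw]] (required: <t,<e,t>>): [[introduced most] [smiled famous]] is <t,t>, which is not a function with range <t,<e,t>>; hence [dog saw] is the functor — type <<t,t>,<t,<e,t>>>.
At [dog saw] (required: <<t,t>,<t,<e,t>>>): dog is e, which is not a function with range <<t,t>,<t,<e,t>>>; hence saw is the functor — type <e,<<t,t>,<t,<e,t>>>>.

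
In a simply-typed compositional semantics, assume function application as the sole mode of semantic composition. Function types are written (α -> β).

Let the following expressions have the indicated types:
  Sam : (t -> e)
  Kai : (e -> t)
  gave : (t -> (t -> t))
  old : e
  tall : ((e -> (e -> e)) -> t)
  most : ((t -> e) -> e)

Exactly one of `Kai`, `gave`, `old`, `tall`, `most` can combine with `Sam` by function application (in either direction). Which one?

most

Kai : (e -> t) — neither side's domain matches the other.
gave : (t -> (t -> t)) — neither side's domain matches the other.
old : e — neither side's domain matches the other.
tall : ((e -> (e -> e)) -> t) — neither side's domain matches the other.
most — combines: most : ((t -> e) -> e) takes Sam : (t -> e) as argument, giving e.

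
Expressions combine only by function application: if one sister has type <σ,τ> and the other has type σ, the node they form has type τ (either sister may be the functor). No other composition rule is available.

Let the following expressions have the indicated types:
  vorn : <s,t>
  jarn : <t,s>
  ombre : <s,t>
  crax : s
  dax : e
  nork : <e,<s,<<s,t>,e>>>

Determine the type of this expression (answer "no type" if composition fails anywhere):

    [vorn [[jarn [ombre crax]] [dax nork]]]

At [ombre crax], ombre : <s,t> takes crax : s, giving t.
At [jarn [ombre crax]], jarn : <t,s> takes [ombre crax] : t, giving s.
At [dax nork], nork : <e,<s,<<s,t>,e>>> takes dax : e, giving <s,<<s,t>,e>>.
At [[jarn [ombre crax]] [dax nork]], [dax nork] : <s,<<s,t>,e>> takes [jarn [ombre crax]] : s, giving <<s,t>,e>.
At [vorn [[jarn [ombre crax]] [dax nork]]], [[jarn [ombre crax]] [dax nork]] : <<s,t>,e> takes vorn : <s,t>, giving e.

e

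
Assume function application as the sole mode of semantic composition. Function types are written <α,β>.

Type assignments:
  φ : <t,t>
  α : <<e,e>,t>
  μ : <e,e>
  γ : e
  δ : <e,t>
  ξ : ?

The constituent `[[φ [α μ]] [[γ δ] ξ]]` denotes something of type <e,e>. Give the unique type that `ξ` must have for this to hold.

<t,<t,<e,e>>>

At [[φ [α μ]] [[γ δ] ξ]] (required: <e,e>): [φ [α μ]] is t, which is not a function with range <e,e>; hence [[γ δ] ξ] is the functor — type <t,<e,e>>.
At [[γ δ] ξ] (required: <t,<e,e>>): [γ δ] is t, which is not a function with range <t,<e,e>>; hence ξ is the functor — type <t,<t,<e,e>>>.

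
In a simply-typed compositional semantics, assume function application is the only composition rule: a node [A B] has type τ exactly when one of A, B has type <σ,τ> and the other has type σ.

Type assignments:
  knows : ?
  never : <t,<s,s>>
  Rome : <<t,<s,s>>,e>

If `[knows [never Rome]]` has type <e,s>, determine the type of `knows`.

At [knows [never Rome]] (required: <e,s>): [never Rome] is e, which is not a function with range <e,s>; hence knows is the functor — type <e,<e,s>>.

<e,<e,s>>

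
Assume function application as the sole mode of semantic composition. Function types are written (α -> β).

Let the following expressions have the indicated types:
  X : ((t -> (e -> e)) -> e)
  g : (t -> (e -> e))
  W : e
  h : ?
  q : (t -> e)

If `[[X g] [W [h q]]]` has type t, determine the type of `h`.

((t -> e) -> (e -> (e -> t)))

[[X g] [W [h q]]] is required to be t. [X g] : e cannot yield t as functor, so [W [h q]] : (e -> t).
[W [h q]] is required to be (e -> t). W : e cannot yield (e -> t) as functor, so [h q] : (e -> (e -> t)).
[h q] is required to be (e -> (e -> t)). q : (t -> e) cannot yield (e -> (e -> t)) as functor, so h : ((t -> e) -> (e -> (e -> t))).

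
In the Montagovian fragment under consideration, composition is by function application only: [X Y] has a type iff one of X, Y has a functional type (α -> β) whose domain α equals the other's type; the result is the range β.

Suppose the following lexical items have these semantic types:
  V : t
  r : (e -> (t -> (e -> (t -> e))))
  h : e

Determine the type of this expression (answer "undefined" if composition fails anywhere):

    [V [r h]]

[r h]: r is (e -> (t -> (e -> (t -> e)))), h is e; result (t -> (e -> (t -> e))).
[V [r h]]: [r h] is (t -> (e -> (t -> e))), V is t; result (e -> (t -> e)).

(e -> (t -> e))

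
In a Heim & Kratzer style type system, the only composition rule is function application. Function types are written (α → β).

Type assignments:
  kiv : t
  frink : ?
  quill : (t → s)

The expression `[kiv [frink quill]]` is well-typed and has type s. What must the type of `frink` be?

((t → s) → (t → s))

[kiv [frink quill]] must have type s. The sister kiv has type t; that is not a function onto s, so [frink quill] must be the functor, of type (t → s).
[frink quill] must have type (t → s). The sister quill has type (t → s); that is not a function onto (t → s), so frink must be the functor, of type ((t → s) → (t → s)).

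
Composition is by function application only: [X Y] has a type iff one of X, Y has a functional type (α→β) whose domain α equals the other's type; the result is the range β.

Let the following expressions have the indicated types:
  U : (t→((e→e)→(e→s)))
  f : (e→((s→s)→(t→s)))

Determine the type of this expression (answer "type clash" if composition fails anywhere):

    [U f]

type clash

[U f]: (t→((e→e)→(e→s))) and (e→((s→s)→(t→s))) cannot combine by function application — type clash.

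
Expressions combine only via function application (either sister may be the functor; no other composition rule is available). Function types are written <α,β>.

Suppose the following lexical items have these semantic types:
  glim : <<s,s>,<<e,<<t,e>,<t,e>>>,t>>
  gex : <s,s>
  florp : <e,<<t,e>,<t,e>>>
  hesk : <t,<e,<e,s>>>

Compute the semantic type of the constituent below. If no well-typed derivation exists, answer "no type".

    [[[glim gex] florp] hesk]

[glim gex]: functor glim : <<s,s>,<<e,<<t,e>,<t,e>>>,t>>, argument gex : <s,s>; result <<e,<<t,e>,<t,e>>>,t>.
[[glim gex] florp]: functor [glim gex] : <<e,<<t,e>,<t,e>>>,t>, argument florp : <e,<<t,e>,<t,e>>>; result t.
[[[glim gex] florp] hesk]: functor hesk : <t,<e,<e,s>>>, argument [[glim gex] florp] : t; result <e,<e,s>>.

<e,<e,s>>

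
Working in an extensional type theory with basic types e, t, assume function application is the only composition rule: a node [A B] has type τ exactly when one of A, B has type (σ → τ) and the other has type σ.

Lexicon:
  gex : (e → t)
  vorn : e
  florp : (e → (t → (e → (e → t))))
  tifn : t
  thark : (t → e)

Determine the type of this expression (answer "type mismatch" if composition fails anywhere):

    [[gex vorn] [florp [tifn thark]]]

(e → (e → t))

[gex vorn] — gex of type (e → t) combines with vorn of type e: type t.
[tifn thark] — thark of type (t → e) combines with tifn of type t: type e.
[florp [tifn thark]] — florp of type (e → (t → (e → (e → t)))) combines with [tifn thark] of type e: type (t → (e → (e → t))).
[[gex vorn] [florp [tifn thark]]] — [florp [tifn thark]] of type (t → (e → (e → t))) combines with [gex vorn] of type t: type (e → (e → t)).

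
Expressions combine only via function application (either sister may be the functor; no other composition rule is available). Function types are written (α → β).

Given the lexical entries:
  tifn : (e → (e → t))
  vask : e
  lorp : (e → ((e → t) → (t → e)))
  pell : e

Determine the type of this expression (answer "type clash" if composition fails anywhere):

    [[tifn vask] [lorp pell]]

(t → e)

[tifn vask] — tifn of type (e → (e → t)) combines with vask of type e: type (e → t).
[lorp pell] — lorp of type (e → ((e → t) → (t → e))) combines with pell of type e: type ((e → t) → (t → e)).
[[tifn vask] [lorp pell]] — [lorp pell] of type ((e → t) → (t → e)) combines with [tifn vask] of type (e → t): type (t → e).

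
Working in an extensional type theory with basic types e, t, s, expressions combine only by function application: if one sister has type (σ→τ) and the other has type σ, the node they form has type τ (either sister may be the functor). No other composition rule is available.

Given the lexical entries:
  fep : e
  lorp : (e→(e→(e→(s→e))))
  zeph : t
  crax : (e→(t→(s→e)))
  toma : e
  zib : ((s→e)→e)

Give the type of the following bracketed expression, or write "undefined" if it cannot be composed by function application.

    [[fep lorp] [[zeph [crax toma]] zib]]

[fep lorp]: lorp is (e→(e→(e→(s→e)))), fep is e; result (e→(e→(s→e))).
[crax toma]: crax is (e→(t→(s→e))), toma is e; result (t→(s→e)).
[zeph [crax toma]]: [crax toma] is (t→(s→e)), zeph is t; result (s→e).
[[zeph [crax toma]] zib]: zib is ((s→e)→e), [zeph [crax toma]] is (s→e); result e.
[[fep lorp] [[zeph [crax toma]] zib]]: [fep lorp] is (e→(e→(s→e))), [[zeph [crax toma]] zib] is e; result (e→(s→e)).

(e→(s→e))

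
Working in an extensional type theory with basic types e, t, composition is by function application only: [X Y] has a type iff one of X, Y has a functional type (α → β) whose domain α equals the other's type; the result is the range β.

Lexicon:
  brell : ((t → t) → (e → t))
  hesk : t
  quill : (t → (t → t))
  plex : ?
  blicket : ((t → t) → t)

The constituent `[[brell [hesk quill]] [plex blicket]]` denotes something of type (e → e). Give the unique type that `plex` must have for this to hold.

For [[brell [hesk quill]] [plex blicket]] to have type (e → e) with [brell [hesk quill]] of type (e → t), [plex blicket] must be the function: [plex blicket] : ((e → t) → (e → e)).
For [plex blicket] to have type ((e → t) → (e → e)) with blicket of type ((t → t) → t), plex must be the function: plex : (((t → t) → t) → ((e → t) → (e → e))).

(((t → t) → t) → ((e → t) → (e → e)))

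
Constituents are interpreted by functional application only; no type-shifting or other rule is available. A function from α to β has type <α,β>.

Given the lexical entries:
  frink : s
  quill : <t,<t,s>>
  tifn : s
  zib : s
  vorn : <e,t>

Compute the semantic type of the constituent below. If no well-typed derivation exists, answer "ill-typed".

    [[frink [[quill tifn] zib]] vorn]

At [quill tifn]: neither <t,<t,s>> nor s can take the other as argument; the node is ill-typed.

ill-typed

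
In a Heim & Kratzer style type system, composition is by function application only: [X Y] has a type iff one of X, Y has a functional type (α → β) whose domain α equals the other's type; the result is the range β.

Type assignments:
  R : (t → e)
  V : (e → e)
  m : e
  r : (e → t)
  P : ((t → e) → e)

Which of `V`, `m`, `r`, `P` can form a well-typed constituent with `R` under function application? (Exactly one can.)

P

V : (e → e) — neither side's domain matches the other.
m : e — neither side's domain matches the other.
r : (e → t) — neither side's domain matches the other.
P — combines: P : ((t → e) → e) takes R : (t → e) as argument, giving e.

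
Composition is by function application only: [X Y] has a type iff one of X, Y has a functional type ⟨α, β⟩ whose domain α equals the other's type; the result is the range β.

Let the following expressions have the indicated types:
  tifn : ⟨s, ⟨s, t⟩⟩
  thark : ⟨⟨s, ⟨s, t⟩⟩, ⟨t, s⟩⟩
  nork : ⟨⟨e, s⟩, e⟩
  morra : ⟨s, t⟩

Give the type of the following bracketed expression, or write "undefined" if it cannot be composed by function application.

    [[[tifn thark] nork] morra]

undefined

[tifn thark]: ⟨⟨s, ⟨s, t⟩⟩, ⟨t, s⟩⟩ applied to ⟨s, ⟨s, t⟩⟩ yields ⟨t, s⟩.
[[tifn thark] nork]: ⟨t, s⟩ and ⟨⟨e, s⟩, e⟩ cannot combine by function application — type clash.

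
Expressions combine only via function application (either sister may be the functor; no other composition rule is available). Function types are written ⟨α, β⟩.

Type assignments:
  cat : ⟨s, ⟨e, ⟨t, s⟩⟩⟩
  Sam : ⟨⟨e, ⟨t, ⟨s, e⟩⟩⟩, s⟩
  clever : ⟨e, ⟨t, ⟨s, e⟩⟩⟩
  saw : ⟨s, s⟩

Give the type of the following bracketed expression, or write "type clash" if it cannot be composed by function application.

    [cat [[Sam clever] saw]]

[Sam clever]: ⟨⟨e, ⟨t, ⟨s, e⟩⟩⟩, s⟩ applied to ⟨e, ⟨t, ⟨s, e⟩⟩⟩ yields s.
[[Sam clever] saw]: ⟨s, s⟩ applied to s yields s.
[cat [[Sam clever] saw]]: ⟨s, ⟨e, ⟨t, s⟩⟩⟩ applied to s yields ⟨e, ⟨t, s⟩⟩.

⟨e, ⟨t, s⟩⟩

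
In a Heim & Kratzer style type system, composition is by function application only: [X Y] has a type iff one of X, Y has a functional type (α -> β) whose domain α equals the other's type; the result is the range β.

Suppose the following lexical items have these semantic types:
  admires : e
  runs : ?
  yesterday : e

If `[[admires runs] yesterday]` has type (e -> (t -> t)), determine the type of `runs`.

(e -> (e -> (e -> (t -> t))))

[[admires runs] yesterday] is required to be (e -> (t -> t)). yesterday : e cannot yield (e -> (t -> t)) as functor, so [admires runs] : (e -> (e -> (t -> t))).
[admires runs] is required to be (e -> (e -> (t -> t))). admires : e cannot yield (e -> (e -> (t -> t))) as functor, so runs : (e -> (e -> (e -> (t -> t)))).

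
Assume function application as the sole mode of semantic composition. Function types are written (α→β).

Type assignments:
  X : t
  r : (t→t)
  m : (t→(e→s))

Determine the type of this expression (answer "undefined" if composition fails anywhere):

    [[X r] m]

[X r]: functor r : (t→t), argument X : t; result t.
[[X r] m]: functor m : (t→(e→s)), argument [X r] : t; result (e→s).

(e→s)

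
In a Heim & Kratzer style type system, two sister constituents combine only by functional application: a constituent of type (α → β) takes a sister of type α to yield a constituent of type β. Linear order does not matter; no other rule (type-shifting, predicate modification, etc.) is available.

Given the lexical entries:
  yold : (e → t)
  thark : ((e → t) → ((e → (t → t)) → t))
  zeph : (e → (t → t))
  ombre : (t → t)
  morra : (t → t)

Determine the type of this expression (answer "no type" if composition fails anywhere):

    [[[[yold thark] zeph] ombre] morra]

[yold thark]: thark is ((e → t) → ((e → (t → t)) → t)), yold is (e → t); result ((e → (t → t)) → t).
[[yold thark] zeph]: [yold thark] is ((e → (t → t)) → t), zeph is (e → (t → t)); result t.
[[[yold thark] zeph] ombre]: ombre is (t → t), [[yold thark] zeph] is t; result t.
[[[[yold thark] zeph] ombre] morra]: morra is (t → t), [[[yold thark] zeph] ombre] is t; result t.

t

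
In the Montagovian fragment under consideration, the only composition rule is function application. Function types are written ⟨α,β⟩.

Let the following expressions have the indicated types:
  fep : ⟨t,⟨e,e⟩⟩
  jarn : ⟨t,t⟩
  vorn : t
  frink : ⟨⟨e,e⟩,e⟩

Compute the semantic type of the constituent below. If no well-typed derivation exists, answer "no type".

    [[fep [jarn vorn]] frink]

e

[jarn vorn]: functor jarn : ⟨t,t⟩, argument vorn : t; result t.
[fep [jarn vorn]]: functor fep : ⟨t,⟨e,e⟩⟩, argument [jarn vorn] : t; result ⟨e,e⟩.
[[fep [jarn vorn]] frink]: functor frink : ⟨⟨e,e⟩,e⟩, argument [fep [jarn vorn]] : ⟨e,e⟩; result e.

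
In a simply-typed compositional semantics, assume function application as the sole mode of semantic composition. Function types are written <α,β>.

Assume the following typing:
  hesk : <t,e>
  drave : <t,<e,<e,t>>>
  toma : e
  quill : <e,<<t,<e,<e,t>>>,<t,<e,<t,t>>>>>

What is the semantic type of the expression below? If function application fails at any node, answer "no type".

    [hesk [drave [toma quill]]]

no type

At [toma quill], quill : <e,<<t,<e,<e,t>>>,<t,<e,<t,t>>>>> takes toma : e, giving <<t,<e,<e,t>>>,<t,<e,<t,t>>>>.
At [drave [toma quill]], [toma quill] : <<t,<e,<e,t>>>,<t,<e,<t,t>>>> takes drave : <t,<e,<e,t>>>, giving <t,<e,<t,t>>>.
[hesk [drave [toma quill]]]: <t,e> with <t,<e,<t,t>>> — neither is a function whose domain matches the other; composition fails here.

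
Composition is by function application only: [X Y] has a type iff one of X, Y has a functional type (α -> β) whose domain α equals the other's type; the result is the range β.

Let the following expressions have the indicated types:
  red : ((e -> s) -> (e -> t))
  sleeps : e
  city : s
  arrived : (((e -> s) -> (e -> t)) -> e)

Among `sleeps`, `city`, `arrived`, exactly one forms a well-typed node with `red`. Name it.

sleeps : e — neither side's domain matches the other.
city : s — neither side's domain matches the other.
arrived — combines: arrived : (((e -> s) -> (e -> t)) -> e) takes red : ((e -> s) -> (e -> t)) as argument, giving e.

arrived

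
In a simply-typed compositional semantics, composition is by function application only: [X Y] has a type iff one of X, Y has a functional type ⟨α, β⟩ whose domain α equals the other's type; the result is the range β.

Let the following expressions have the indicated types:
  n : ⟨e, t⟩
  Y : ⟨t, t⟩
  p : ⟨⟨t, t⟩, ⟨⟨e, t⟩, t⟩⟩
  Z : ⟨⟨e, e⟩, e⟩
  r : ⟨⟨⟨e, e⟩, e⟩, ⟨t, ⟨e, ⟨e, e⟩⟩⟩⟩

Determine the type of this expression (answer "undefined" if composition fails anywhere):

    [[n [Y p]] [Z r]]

[Y p]: p is ⟨⟨t, t⟩, ⟨⟨e, t⟩, t⟩⟩, Y is ⟨t, t⟩; result ⟨⟨e, t⟩, t⟩.
[n [Y p]]: [Y p] is ⟨⟨e, t⟩, t⟩, n is ⟨e, t⟩; result t.
[Z r]: r is ⟨⟨⟨e, e⟩, e⟩, ⟨t, ⟨e, ⟨e, e⟩⟩⟩⟩, Z is ⟨⟨e, e⟩, e⟩; result ⟨t, ⟨e, ⟨e, e⟩⟩⟩.
[[n [Y p]] [Z r]]: [Z r] is ⟨t, ⟨e, ⟨e, e⟩⟩⟩, [n [Y p]] is t; result ⟨e, ⟨e, e⟩⟩.

⟨e, ⟨e, e⟩⟩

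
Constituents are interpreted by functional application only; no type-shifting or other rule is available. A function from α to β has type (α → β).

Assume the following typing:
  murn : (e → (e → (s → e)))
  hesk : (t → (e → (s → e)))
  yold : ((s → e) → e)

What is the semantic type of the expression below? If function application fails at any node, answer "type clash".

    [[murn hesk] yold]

type clash

[murn hesk]: (e → (e → (s → e))) with (t → (e → (s → e))) — neither is a function whose domain matches the other; composition fails here.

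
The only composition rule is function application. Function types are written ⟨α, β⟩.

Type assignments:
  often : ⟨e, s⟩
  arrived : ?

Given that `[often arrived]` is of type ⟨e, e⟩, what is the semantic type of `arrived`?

⟨⟨e, s⟩, ⟨e, e⟩⟩

At [often arrived] (required: ⟨e, e⟩): often is ⟨e, s⟩, which is not a function with range ⟨e, e⟩; hence arrived is the functor — type ⟨⟨e, s⟩, ⟨e, e⟩⟩.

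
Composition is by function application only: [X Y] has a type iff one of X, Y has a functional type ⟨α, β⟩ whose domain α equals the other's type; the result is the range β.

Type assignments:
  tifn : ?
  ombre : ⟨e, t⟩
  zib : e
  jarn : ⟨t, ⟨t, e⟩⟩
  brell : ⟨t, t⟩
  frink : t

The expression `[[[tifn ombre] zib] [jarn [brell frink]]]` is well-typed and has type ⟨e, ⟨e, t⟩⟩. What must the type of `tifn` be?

⟨⟨e, t⟩, ⟨e, ⟨⟨t, e⟩, ⟨e, ⟨e, t⟩⟩⟩⟩⟩

[[[tifn ombre] zib] [jarn [brell frink]]] is required to be ⟨e, ⟨e, t⟩⟩. [jarn [brell frink]] : ⟨t, e⟩ cannot yield ⟨e, ⟨e, t⟩⟩ as functor, so [[tifn ombre] zib] : ⟨⟨t, e⟩, ⟨e, ⟨e, t⟩⟩⟩.
[[tifn ombre] zib] is required to be ⟨⟨t, e⟩, ⟨e, ⟨e, t⟩⟩⟩. zib : e cannot yield ⟨⟨t, e⟩, ⟨e, ⟨e, t⟩⟩⟩ as functor, so [tifn ombre] : ⟨e, ⟨⟨t, e⟩, ⟨e, ⟨e, t⟩⟩⟩⟩.
[tifn ombre] is required to be ⟨e, ⟨⟨t, e⟩, ⟨e, ⟨e, t⟩⟩⟩⟩. ombre : ⟨e, t⟩ cannot yield ⟨e, ⟨⟨t, e⟩, ⟨e, ⟨e, t⟩⟩⟩⟩ as functor, so tifn : ⟨⟨e, t⟩, ⟨e, ⟨⟨t, e⟩, ⟨e, ⟨e, t⟩⟩⟩⟩⟩.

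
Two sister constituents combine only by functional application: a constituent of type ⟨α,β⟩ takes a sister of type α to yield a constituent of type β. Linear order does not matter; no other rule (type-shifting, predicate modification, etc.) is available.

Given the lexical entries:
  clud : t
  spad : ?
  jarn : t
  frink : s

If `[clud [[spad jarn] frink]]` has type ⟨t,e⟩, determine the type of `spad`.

⟨t,⟨s,⟨t,⟨t,e⟩⟩⟩⟩

[clud [[spad jarn] frink]] is required to be ⟨t,e⟩. clud : t cannot yield ⟨t,e⟩ as functor, so [[spad jarn] frink] : ⟨t,⟨t,e⟩⟩.
[[spad jarn] frink] is required to be ⟨t,⟨t,e⟩⟩. frink : s cannot yield ⟨t,⟨t,e⟩⟩ as functor, so [spad jarn] : ⟨s,⟨t,⟨t,e⟩⟩⟩.
[spad jarn] is required to be ⟨s,⟨t,⟨t,e⟩⟩⟩. jarn : t cannot yield ⟨s,⟨t,⟨t,e⟩⟩⟩ as functor, so spad : ⟨t,⟨s,⟨t,⟨t,e⟩⟩⟩⟩.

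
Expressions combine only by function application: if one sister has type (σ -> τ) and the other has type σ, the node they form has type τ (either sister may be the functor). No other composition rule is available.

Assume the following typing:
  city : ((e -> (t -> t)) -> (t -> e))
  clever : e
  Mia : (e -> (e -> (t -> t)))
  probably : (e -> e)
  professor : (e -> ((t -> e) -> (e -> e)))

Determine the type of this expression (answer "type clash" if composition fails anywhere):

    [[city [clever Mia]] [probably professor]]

[clever Mia]: Mia is (e -> (e -> (t -> t))), clever is e; result (e -> (t -> t)).
[city [clever Mia]]: city is ((e -> (t -> t)) -> (t -> e)), [clever Mia] is (e -> (t -> t)); result (t -> e).
[probably professor]: (e -> e) and (e -> ((t -> e) -> (e -> e))) cannot combine by function application — type clash.

type clash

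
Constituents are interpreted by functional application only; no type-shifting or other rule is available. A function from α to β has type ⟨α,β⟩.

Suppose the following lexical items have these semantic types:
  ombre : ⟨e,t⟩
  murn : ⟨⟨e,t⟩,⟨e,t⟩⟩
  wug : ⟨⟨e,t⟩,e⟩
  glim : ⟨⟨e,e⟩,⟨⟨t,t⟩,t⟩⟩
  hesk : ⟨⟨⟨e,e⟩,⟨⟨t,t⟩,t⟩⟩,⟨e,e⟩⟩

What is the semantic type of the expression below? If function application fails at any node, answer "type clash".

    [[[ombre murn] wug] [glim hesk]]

e

[ombre murn]: functor murn : ⟨⟨e,t⟩,⟨e,t⟩⟩, argument ombre : ⟨e,t⟩; result ⟨e,t⟩.
[[ombre murn] wug]: functor wug : ⟨⟨e,t⟩,e⟩, argument [ombre murn] : ⟨e,t⟩; result e.
[glim hesk]: functor hesk : ⟨⟨⟨e,e⟩,⟨⟨t,t⟩,t⟩⟩,⟨e,e⟩⟩, argument glim : ⟨⟨e,e⟩,⟨⟨t,t⟩,t⟩⟩; result ⟨e,e⟩.
[[[ombre murn] wug] [glim hesk]]: functor [glim hesk] : ⟨e,e⟩, argument [[ombre murn] wug] : e; result e.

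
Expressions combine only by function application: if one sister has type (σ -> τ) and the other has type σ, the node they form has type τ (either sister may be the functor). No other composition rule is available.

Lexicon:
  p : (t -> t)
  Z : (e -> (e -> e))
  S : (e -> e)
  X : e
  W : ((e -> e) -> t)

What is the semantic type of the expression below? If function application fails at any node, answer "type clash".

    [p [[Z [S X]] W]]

At [S X], S : (e -> e) takes X : e, giving e.
At [Z [S X]], Z : (e -> (e -> e)) takes [S X] : e, giving (e -> e).
At [[Z [S X]] W], W : ((e -> e) -> t) takes [Z [S X]] : (e -> e), giving t.
At [p [[Z [S X]] W]], p : (t -> t) takes [[Z [S X]] W] : t, giving t.

t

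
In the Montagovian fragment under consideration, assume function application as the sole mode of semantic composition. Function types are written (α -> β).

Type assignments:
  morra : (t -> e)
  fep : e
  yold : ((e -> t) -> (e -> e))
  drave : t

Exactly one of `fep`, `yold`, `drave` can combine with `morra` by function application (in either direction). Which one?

fep : e — morra needs t; fep needs nothing (atomic); neither fits.
yold : ((e -> t) -> (e -> e)) — morra needs t; yold needs (e -> t); neither fits.
drave — combines: morra : (t -> e) takes drave : t as argument, giving e.

drave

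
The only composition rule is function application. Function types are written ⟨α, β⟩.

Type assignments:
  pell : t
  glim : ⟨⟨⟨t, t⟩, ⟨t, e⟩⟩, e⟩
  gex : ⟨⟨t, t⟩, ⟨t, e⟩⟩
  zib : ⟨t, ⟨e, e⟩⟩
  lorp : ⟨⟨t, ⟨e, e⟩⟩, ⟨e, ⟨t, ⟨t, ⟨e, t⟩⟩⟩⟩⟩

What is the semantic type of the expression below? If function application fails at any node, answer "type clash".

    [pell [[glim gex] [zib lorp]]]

[glim gex]: ⟨⟨⟨t, t⟩, ⟨t, e⟩⟩, e⟩ applied to ⟨⟨t, t⟩, ⟨t, e⟩⟩ yields e.
[zib lorp]: ⟨⟨t, ⟨e, e⟩⟩, ⟨e, ⟨t, ⟨t, ⟨e, t⟩⟩⟩⟩⟩ applied to ⟨t, ⟨e, e⟩⟩ yields ⟨e, ⟨t, ⟨t, ⟨e, t⟩⟩⟩⟩.
[[glim gex] [zib lorp]]: ⟨e, ⟨t, ⟨t, ⟨e, t⟩⟩⟩⟩ applied to e yields ⟨t, ⟨t, ⟨e, t⟩⟩⟩.
[pell [[glim gex] [zib lorp]]]: ⟨t, ⟨t, ⟨e, t⟩⟩⟩ applied to t yields ⟨t, ⟨e, t⟩⟩.

⟨t, ⟨e, t⟩⟩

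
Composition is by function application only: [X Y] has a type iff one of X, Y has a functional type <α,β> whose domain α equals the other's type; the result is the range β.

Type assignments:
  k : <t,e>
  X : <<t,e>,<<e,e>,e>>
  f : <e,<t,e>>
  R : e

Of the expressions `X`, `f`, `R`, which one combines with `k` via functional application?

X

X — combines: X : <<t,e>,<<e,e>,e>> takes k : <t,e> as argument, giving <<e,e>,e>.
f : <e,<t,e>> — does not combine with k.
R : e — does not combine with k.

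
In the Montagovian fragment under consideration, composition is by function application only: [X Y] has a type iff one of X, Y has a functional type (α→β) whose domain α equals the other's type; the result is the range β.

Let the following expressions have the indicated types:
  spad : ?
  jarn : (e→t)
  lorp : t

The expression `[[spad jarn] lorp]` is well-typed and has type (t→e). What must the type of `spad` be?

For [[spad jarn] lorp] to have type (t→e) with lorp of type t, [spad jarn] must be the function: [spad jarn] : (t→(t→e)).
For [spad jarn] to have type (t→(t→e)) with jarn of type (e→t), spad must be the function: spad : ((e→t)→(t→(t→e))).

((e→t)→(t→(t→e)))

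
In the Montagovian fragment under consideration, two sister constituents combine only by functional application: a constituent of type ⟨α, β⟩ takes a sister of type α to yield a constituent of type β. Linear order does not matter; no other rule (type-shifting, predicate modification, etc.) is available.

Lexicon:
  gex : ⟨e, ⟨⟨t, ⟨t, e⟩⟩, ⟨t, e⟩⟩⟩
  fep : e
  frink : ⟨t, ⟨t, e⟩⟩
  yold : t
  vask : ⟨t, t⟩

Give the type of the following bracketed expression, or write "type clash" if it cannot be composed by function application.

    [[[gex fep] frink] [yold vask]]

e

[gex fep]: functor gex : ⟨e, ⟨⟨t, ⟨t, e⟩⟩, ⟨t, e⟩⟩⟩, argument fep : e; result ⟨⟨t, ⟨t, e⟩⟩, ⟨t, e⟩⟩.
[[gex fep] frink]: functor [gex fep] : ⟨⟨t, ⟨t, e⟩⟩, ⟨t, e⟩⟩, argument frink : ⟨t, ⟨t, e⟩⟩; result ⟨t, e⟩.
[yold vask]: functor vask : ⟨t, t⟩, argument yold : t; result t.
[[[gex fep] frink] [yold vask]]: functor [[gex fep] frink] : ⟨t, e⟩, argument [yold vask] : t; result e.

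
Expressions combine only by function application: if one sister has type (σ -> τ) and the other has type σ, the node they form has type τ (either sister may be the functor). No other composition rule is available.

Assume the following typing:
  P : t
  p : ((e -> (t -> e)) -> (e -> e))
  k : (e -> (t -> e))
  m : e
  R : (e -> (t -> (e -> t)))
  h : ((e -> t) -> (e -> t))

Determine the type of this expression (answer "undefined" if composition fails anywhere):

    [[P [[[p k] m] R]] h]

(e -> t)

[p k]: ((e -> (t -> e)) -> (e -> e)) applied to (e -> (t -> e)) yields (e -> e).
[[p k] m]: (e -> e) applied to e yields e.
[[[p k] m] R]: (e -> (t -> (e -> t))) applied to e yields (t -> (e -> t)).
[P [[[p k] m] R]]: (t -> (e -> t)) applied to t yields (e -> t).
[[P [[[p k] m] R]] h]: ((e -> t) -> (e -> t)) applied to (e -> t) yields (e -> t).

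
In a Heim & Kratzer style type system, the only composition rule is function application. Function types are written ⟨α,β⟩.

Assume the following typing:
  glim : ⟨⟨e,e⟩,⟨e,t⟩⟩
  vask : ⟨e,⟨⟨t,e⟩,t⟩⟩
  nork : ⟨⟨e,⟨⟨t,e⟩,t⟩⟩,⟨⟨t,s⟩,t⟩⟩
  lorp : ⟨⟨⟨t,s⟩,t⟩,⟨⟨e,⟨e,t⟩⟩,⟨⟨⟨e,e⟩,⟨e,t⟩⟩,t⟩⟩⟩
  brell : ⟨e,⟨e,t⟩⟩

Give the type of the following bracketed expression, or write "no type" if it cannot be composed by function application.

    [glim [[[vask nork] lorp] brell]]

t

[vask nork]: functor nork : ⟨⟨e,⟨⟨t,e⟩,t⟩⟩,⟨⟨t,s⟩,t⟩⟩, argument vask : ⟨e,⟨⟨t,e⟩,t⟩⟩; result ⟨⟨t,s⟩,t⟩.
[[vask nork] lorp]: functor lorp : ⟨⟨⟨t,s⟩,t⟩,⟨⟨e,⟨e,t⟩⟩,⟨⟨⟨e,e⟩,⟨e,t⟩⟩,t⟩⟩⟩, argument [vask nork] : ⟨⟨t,s⟩,t⟩; result ⟨⟨e,⟨e,t⟩⟩,⟨⟨⟨e,e⟩,⟨e,t⟩⟩,t⟩⟩.
[[[vask nork] lorp] brell]: functor [[vask nork] lorp] : ⟨⟨e,⟨e,t⟩⟩,⟨⟨⟨e,e⟩,⟨e,t⟩⟩,t⟩⟩, argument brell : ⟨e,⟨e,t⟩⟩; result ⟨⟨⟨e,e⟩,⟨e,t⟩⟩,t⟩.
[glim [[[vask nork] lorp] brell]]: functor [[[vask nork] lorp] brell] : ⟨⟨⟨e,e⟩,⟨e,t⟩⟩,t⟩, argument glim : ⟨⟨e,e⟩,⟨e,t⟩⟩; result t.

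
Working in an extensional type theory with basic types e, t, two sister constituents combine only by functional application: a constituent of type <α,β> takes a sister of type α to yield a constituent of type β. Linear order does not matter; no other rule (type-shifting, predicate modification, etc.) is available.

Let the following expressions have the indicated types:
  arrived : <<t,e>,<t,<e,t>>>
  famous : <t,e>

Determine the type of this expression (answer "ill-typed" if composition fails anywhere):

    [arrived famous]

<t,<e,t>>

[arrived famous]: <<t,e>,<t,<e,t>>> applied to <t,e> yields <t,<e,t>>.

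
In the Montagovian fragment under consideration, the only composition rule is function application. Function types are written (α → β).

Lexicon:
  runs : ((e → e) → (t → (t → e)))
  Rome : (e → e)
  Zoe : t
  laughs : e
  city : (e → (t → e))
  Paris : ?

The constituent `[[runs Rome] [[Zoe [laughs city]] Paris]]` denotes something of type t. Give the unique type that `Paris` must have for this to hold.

[[runs Rome] [[Zoe [laughs city]] Paris]] must have type t. The sister [runs Rome] has type (t → (t → e)); that is not a function onto t, so [[Zoe [laughs city]] Paris] must be the functor, of type ((t → (t → e)) → t).
[[Zoe [laughs city]] Paris] must have type ((t → (t → e)) → t). The sister [Zoe [laughs city]] has type e; that is not a function onto ((t → (t → e)) → t), so Paris must be the functor, of type (e → ((t → (t → e)) → t)).

(e → ((t → (t → e)) → t))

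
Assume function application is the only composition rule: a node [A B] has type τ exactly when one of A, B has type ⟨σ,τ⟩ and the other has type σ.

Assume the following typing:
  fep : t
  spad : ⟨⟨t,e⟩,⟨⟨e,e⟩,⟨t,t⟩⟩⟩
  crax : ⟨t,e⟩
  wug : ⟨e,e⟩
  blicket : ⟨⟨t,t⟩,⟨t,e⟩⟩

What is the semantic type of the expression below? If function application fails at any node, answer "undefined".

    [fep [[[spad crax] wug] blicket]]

e

At [spad crax], spad : ⟨⟨t,e⟩,⟨⟨e,e⟩,⟨t,t⟩⟩⟩ takes crax : ⟨t,e⟩, giving ⟨⟨e,e⟩,⟨t,t⟩⟩.
At [[spad crax] wug], [spad crax] : ⟨⟨e,e⟩,⟨t,t⟩⟩ takes wug : ⟨e,e⟩, giving ⟨t,t⟩.
At [[[spad crax] wug] blicket], blicket : ⟨⟨t,t⟩,⟨t,e⟩⟩ takes [[spad crax] wug] : ⟨t,t⟩, giving ⟨t,e⟩.
At [fep [[[spad crax] wug] blicket]], [[[spad crax] wug] blicket] : ⟨t,e⟩ takes fep : t, giving e.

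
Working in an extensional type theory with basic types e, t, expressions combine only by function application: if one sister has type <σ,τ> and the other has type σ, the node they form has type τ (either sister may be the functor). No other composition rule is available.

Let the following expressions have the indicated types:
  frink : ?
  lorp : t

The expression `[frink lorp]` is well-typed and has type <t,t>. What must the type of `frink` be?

[frink lorp] must have type <t,t>. The sister lorp has type t; that is not a function onto <t,t>, so frink must be the functor, of type <t,<t,t>>.

<t,<t,t>>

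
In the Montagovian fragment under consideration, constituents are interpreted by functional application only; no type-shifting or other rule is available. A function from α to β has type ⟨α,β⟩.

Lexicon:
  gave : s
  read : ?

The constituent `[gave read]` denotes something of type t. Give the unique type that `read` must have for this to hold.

For [gave read] to have type t with gave of type s, read must be the function: read : ⟨s,t⟩.

⟨s,t⟩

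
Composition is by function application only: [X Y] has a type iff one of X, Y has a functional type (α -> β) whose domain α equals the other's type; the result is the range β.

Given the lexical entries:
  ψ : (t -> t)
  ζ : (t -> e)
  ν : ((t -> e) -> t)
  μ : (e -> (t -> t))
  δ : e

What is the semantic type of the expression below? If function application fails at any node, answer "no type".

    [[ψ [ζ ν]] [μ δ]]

t

[ζ ν]: ν is ((t -> e) -> t), ζ is (t -> e); result t.
[ψ [ζ ν]]: ψ is (t -> t), [ζ ν] is t; result t.
[μ δ]: μ is (e -> (t -> t)), δ is e; result (t -> t).
[[ψ [ζ ν]] [μ δ]]: [μ δ] is (t -> t), [ψ [ζ ν]] is t; result t.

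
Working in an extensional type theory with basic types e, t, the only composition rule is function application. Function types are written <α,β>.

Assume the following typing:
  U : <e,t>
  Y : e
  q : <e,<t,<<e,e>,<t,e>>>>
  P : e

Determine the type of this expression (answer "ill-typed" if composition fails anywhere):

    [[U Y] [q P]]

[U Y]: functor U : <e,t>, argument Y : e; result t.
[q P]: functor q : <e,<t,<<e,e>,<t,e>>>>, argument P : e; result <t,<<e,e>,<t,e>>>.
[[U Y] [q P]]: functor [q P] : <t,<<e,e>,<t,e>>>, argument [U Y] : t; result <<e,e>,<t,e>>.

<<e,e>,<t,e>>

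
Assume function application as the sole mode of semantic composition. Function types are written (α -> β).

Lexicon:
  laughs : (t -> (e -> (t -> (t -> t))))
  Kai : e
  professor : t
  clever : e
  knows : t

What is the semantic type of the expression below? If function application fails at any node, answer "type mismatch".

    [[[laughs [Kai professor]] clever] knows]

type mismatch

At [Kai professor]: neither e nor t can take the other as argument; the node is ill-typed.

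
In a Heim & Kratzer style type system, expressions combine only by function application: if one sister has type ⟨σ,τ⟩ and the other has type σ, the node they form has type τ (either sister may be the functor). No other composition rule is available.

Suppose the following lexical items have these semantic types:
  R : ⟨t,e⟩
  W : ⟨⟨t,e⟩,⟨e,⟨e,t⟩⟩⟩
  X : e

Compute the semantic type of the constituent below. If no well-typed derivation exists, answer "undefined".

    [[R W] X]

[R W] — W of type ⟨⟨t,e⟩,⟨e,⟨e,t⟩⟩⟩ combines with R of type ⟨t,e⟩: type ⟨e,⟨e,t⟩⟩.
[[R W] X] — [R W] of type ⟨e,⟨e,t⟩⟩ combines with X of type e: type ⟨e,t⟩.

⟨e,t⟩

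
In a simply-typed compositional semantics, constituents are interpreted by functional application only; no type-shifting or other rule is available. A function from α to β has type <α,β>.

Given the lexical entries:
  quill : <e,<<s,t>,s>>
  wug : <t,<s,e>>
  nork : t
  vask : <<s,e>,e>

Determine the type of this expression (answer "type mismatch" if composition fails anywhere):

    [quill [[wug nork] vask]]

<<s,t>,s>

[wug nork] — wug of type <t,<s,e>> combines with nork of type t: type <s,e>.
[[wug nork] vask] — vask of type <<s,e>,e> combines with [wug nork] of type <s,e>: type e.
[quill [[wug nork] vask]] — quill of type <e,<<s,t>,s>> combines with [[wug nork] vask] of type e: type <<s,t>,s>.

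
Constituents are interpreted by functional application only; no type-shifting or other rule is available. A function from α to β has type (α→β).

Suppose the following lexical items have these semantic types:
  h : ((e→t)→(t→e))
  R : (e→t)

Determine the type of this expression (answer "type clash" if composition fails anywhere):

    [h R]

(t→e)

At [h R], h : ((e→t)→(t→e)) takes R : (e→t), giving (t→e).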